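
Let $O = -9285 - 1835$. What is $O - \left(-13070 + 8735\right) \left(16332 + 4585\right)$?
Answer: $90664075$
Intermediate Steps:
$O = -11120$ ($O = -9285 - 1835 = -11120$)
$O - \left(-13070 + 8735\right) \left(16332 + 4585\right) = -11120 - \left(-13070 + 8735\right) \left(16332 + 4585\right) = -11120 - \left(-4335\right) 20917 = -11120 - -90675195 = -11120 + 90675195 = 90664075$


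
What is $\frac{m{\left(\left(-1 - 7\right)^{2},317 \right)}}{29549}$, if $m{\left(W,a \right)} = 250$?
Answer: $\frac{250}{29549} \approx 0.0084605$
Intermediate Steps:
$\frac{m{\left(\left(-1 - 7\right)^{2},317 \right)}}{29549} = \frac{250}{29549}$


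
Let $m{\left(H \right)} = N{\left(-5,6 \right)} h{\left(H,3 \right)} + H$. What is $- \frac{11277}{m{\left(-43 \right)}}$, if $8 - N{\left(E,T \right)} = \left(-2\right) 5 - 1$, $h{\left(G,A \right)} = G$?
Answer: $\frac{11277}{860} \approx 13.113$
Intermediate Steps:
$N{\left(E,T \right)} = 19$ ($N{\left(E,T \right)} = 8 - \left(\left(-2\right) 5 - 1\right) = 8 - \left(-10 - 1\right) = 8 - -11 = 8 + 11 = 19$)
$m{\left(H \right)} = 20 H$ ($m{\left(H \right)} = 19 H + H = 20 H$)
$- \frac{11277}{m{\left(-43 \right)}} = - \frac{11277}{20 \left(-43\right)} = - \frac{11277}{-860} = \left(-11277\right) \left(- \frac{1}{860}\right) = \frac{11277}{860}$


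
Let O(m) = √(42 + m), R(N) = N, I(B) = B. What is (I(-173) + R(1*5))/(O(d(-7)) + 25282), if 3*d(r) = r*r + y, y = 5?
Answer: -75846/11413919 + 6*√15/11413919 ≈ -0.0066430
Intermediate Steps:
d(r) = 5/3 + r²/3 (d(r) = (r*r + 5)/3 = (r² + 5)/3 = (5 + r²)/3 = 5/3 + r²/3)
(I(-173) + R(1*5))/(O(d(-7)) + 25282) = (-173 + 1*5)/(√(42 + (5/3 + (⅓)*(-7)²)) + 25282) = (-173 + 5)/(√(42 + (5/3 + (⅓)*49)) + 25282) = -168/(√(42 + (5/3 + 49/3)) + 25282) = -168/(√(42 + 18) + 25282) = -168/(√60 + 25282) = -168/(2*√15 + 25282) = -168/(25282 + 2*√15)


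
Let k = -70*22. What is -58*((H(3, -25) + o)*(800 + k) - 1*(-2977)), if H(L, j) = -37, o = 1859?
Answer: 78027574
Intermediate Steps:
k = -1540
-58*((H(3, -25) + o)*(800 + k) - 1*(-2977)) = -58*((-37 + 1859)*(800 - 1540) - 1*(-2977)) = -58*(1822*(-740) + 2977) = -58*(-1348280 + 2977) = -58*(-1345303) = 78027574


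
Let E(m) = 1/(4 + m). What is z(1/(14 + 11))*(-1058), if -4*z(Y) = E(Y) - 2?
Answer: -93633/202 ≈ -463.53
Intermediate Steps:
z(Y) = 1/2 - 1/(4*(4 + Y)) (z(Y) = -(1/(4 + Y) - 2)/4 = -(-2 + 1/(4 + Y))/4 = 1/2 - 1/(4*(4 + Y)))
z(1/(14 + 11))*(-1058) = ((7 + 2/(14 + 11))/(4*(4 + 1/(14 + 11))))*(-1058) = ((7 + 2/25)/(4*(4 + 1/25)))*(-1058) = ((7 + 2*(1/25))/(4*(4 + 1/25)))*(-1058) = ((7 + 2/25)/(4*(101/25)))*(-1058) = ((1/4)*(25/101)*(177/25))*(-1058) = (177/404)*(-1058) = -93633/202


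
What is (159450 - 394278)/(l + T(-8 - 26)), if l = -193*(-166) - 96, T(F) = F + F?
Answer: -117414/15937 ≈ -7.3674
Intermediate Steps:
T(F) = 2*F
l = 31942 (l = 32038 - 96 = 31942)
(159450 - 394278)/(l + T(-8 - 26)) = (159450 - 394278)/(31942 + 2*(-8 - 26)) = -234828/(31942 + 2*(-34)) = -234828/(31942 - 68) = -234828/31874 = -234828*1/31874 = -117414/15937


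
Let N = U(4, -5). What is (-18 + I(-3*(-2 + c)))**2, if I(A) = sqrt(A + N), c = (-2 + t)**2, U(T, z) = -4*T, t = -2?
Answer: (18 - I*sqrt(58))**2 ≈ 266.0 - 274.17*I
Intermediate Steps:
c = 16 (c = (-2 - 2)**2 = (-4)**2 = 16)
N = -16 (N = -4*4 = -16)
I(A) = sqrt(-16 + A) (I(A) = sqrt(A - 16) = sqrt(-16 + A))
(-18 + I(-3*(-2 + c)))**2 = (-18 + sqrt(-16 - 3*(-2 + 16)))**2 = (-18 + sqrt(-16 - 3*14))**2 = (-18 + sqrt(-16 - 42))**2 = (-18 + sqrt(-58))**2 = (-18 + I*sqrt(58))**2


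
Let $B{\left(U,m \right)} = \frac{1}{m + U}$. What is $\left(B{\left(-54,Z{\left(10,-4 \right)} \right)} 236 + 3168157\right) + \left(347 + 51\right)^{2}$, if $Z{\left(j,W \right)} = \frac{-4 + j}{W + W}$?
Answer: $\frac{728515915}{219} \approx 3.3266 \cdot 10^{6}$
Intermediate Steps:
$Z{\left(j,W \right)} = \frac{-4 + j}{2 W}$
$B{\left(U,m \right)} = \frac{1}{U + m}$
$\left(B{\left(-54,Z{\left(10,-4 \right)} \right)} 236 + 3168157\right) + \left(347 + 51\right)^{2} = \left(\frac{1}{-54 + \frac{-4 + 10}{2 \left(-4\right)}} 236 + 3168157\right) + \left(347 + 51\right)^{2} = \left(\frac{1}{-54 + \frac{1}{2} \left(- \frac{1}{4}\right) 6} \cdot 236 + 3168157\right) + 398^{2} = \left(\frac{1}{-54 - \frac{3}{4}} \cdot 236 + 3168157\right) + 158404 = \left(\frac{1}{- \frac{219}{4}} \cdot 236 + 3168157\right) + 158404 = \left(\left(- \frac{4}{219}\right) 236 + 3168157\right) + 158404 = \left(- \frac{944}{219} + 3168157\right) + 158404 = \frac{693825439}{219} + 158404 = \frac{728515915}{219}$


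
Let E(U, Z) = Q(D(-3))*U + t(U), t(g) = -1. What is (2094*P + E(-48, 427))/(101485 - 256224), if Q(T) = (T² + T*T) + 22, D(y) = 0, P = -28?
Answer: 59689/154739 ≈ 0.38574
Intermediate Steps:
Q(T) = 22 + 2*T² (Q(T) = (T² + T²) + 22 = 2*T² + 22 = 22 + 2*T²)
E(U, Z) = -1 + 22*U (E(U, Z) = (22 + 2*0²)*U - 1 = (22 + 2*0)*U - 1 = (22 + 0)*U - 1 = 22*U - 1 = -1 + 22*U)
(2094*P + E(-48, 427))/(101485 - 256224) = (2094*(-28) + (-1 + 22*(-48)))/(101485 - 256224) = (-58632 + (-1 - 1056))/(-154739) = (-58632 - 1057)*(-1/154739) = -59689*(-1/154739) = 59689/154739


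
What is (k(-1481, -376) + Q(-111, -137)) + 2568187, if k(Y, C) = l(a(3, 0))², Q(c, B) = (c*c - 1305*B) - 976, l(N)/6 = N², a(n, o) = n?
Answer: 2761233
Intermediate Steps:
l(N) = 6*N²
Q(c, B) = -976 + c² - 1305*B (Q(c, B) = (c² - 1305*B) - 976 = -976 + c² - 1305*B)
k(Y, C) = 2916 (k(Y, C) = (6*3²)² = (6*9)² = 54² = 2916)
(k(-1481, -376) + Q(-111, -137)) + 2568187 = (2916 + (-976 + (-111)² - 1305*(-137))) + 2568187 = (2916 + (-976 + 12321 + 178785)) + 2568187 = (2916 + 190130) + 2568187 = 193046 + 2568187 = 2761233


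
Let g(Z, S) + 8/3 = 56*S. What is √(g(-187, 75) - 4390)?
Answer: 17*I*√6/3 ≈ 13.88*I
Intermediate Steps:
g(Z, S) = -8/3 + 56*S
√(g(-187, 75) - 4390) = √((-8/3 + 56*75) - 4390) = √((-8/3 + 4200) - 4390) = √(12592/3 - 4390) = √(-578/3) = 17*I*√6/3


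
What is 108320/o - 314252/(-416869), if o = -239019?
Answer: 29956948708/99639611511 ≈ 0.30065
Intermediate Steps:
108320/o - 314252/(-416869) = 108320/(-239019) - 314252/(-416869) = 108320*(-1/239019) - 314252*(-1/416869) = -108320/239019 + 314252/416869 = 29956948708/99639611511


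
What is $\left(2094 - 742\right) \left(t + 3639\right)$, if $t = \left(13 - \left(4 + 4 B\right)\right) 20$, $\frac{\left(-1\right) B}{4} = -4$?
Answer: $3432728$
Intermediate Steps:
$B = 16$ ($B = \left(-4\right) \left(-4\right) = 16$)
$t = -1100$ ($t = \left(13 - 68\right) 20 = \left(-55\right) 20 = -1100$)
$\left(2094 - 742\right) \left(t + 3639\right) = \left(2094 - 742\right) \left(-1100 + 3639\right) = 1352 \cdot 2539 = 3432728$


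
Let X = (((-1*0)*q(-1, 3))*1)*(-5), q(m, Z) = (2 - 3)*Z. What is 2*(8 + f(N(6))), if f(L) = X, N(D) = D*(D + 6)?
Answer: 16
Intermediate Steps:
q(m, Z) = -Z
X = 0 (X = (((-1*0)*(-1*3))*1)*(-5) = ((0*(-3))*1)*(-5) = (0*1)*(-5) = 0*(-5) = 0)
N(D) = D*(6 + D)
f(L) = 0
2*(8 + f(N(6))) = 2*(8 + 0) = 2*8 = 16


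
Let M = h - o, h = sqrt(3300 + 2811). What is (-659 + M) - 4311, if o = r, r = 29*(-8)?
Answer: -4738 + 3*sqrt(679) ≈ -4659.8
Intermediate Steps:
h = 3*sqrt(679) (h = sqrt(6111) = 3*sqrt(679) ≈ 78.173)
r = -232
o = -232
M = 232 + 3*sqrt(679) (M = 3*sqrt(679) - 1*(-232) = 3*sqrt(679) + 232 = 232 + 3*sqrt(679) ≈ 310.17)
(-659 + M) - 4311 = (-659 + (232 + 3*sqrt(679))) - 4311 = (-427 + 3*sqrt(679)) - 4311 = -4738 + 3*sqrt(679)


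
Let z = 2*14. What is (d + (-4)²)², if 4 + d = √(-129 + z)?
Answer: (12 + I*√101)² ≈ 43.0 + 241.2*I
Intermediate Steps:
z = 28
d = -4 + I*√101 (d = -4 + √(-129 + 28) = -4 + √(-101) = -4 + I*√101 ≈ -4.0 + 10.05*I)
(d + (-4)²)² = ((-4 + I*√101) + (-4)²)² = ((-4 + I*√101) + 16)² = (12 + I*√101)²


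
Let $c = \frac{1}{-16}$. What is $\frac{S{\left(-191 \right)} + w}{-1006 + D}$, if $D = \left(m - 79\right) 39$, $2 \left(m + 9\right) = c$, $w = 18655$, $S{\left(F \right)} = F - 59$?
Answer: $- \frac{117792}{28411} \approx -4.146$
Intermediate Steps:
$S{\left(F \right)} = -59 + F$
$c = - \frac{1}{16} \approx -0.0625$
$m = - \frac{289}{32}$ ($m = -9 + \frac{1}{2} \left(- \frac{1}{16}\right) = -9 - \frac{1}{32} = - \frac{289}{32} \approx -9.0313$)
$D = - \frac{109863}{32}$ ($D = \left(- \frac{289}{32} - 79\right) 39 = \left(- \frac{2817}{32}\right) 39 = - \frac{109863}{32} \approx -3433.2$)
$\frac{S{\left(-191 \right)} + w}{-1006 + D} = \frac{\left(-59 - 191\right) + 18655}{-1006 - \frac{109863}{32}} = \frac{-250 + 18655}{- \frac{142055}{32}} = 18405 \left(- \frac{32}{142055}\right) = - \frac{117792}{28411}$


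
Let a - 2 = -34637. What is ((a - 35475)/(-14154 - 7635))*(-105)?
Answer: -272650/807 ≈ -337.86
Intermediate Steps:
a = -34635 (a = 2 - 34637 = -34635)
((a - 35475)/(-14154 - 7635))*(-105) = ((-34635 - 35475)/(-14154 - 7635))*(-105) = -70110/(-21789)*(-105) = -70110*(-1/21789)*(-105) = (7790/2421)*(-105) = -272650/807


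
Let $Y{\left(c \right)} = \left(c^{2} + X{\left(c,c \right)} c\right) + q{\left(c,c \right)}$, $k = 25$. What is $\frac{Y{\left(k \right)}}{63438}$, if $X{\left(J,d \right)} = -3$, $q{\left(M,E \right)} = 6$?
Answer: $\frac{278}{31719} \approx 0.0087645$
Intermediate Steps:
$Y{\left(c \right)} = 6 + c^{2} - 3 c$ ($Y{\left(c \right)} = \left(c^{2} - 3 c\right) + 6 = 6 + c^{2} - 3 c$)
$\frac{Y{\left(k \right)}}{63438} = \frac{6 + 25^{2} - 75}{63438} = \left(6 + 625 - 75\right) \frac{1}{63438} = 556 \cdot \frac{1}{63438} = \frac{278}{31719}$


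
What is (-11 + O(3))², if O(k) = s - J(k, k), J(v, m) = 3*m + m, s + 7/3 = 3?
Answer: 4489/9 ≈ 498.78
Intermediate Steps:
s = ⅔ (s = -7/3 + 3 = ⅔ ≈ 0.66667)
J(v, m) = 4*m
O(k) = ⅔ - 4*k
(-11 + O(3))² = (-11 + (⅔ - 4*3))² = (-11 + (⅔ - 12))² = (-11 - 34/3)² = (-67/3)² = 4489/9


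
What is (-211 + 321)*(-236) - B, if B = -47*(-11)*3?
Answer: -27511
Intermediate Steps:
B = 1551 (B = 517*3 = 1551)
(-211 + 321)*(-236) - B = (-211 + 321)*(-236) - 1*1551 = 110*(-236) - 1551 = -25960 - 1551 = -27511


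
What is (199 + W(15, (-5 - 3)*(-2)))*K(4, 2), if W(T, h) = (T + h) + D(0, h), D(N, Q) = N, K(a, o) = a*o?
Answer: 1840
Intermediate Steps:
W(T, h) = T + h (W(T, h) = (T + h) + 0 = T + h)
(199 + W(15, (-5 - 3)*(-2)))*K(4, 2) = (199 + (15 + (-5 - 3)*(-2)))*(4*2) = (199 + (15 - 8*(-2)))*8 = (199 + (15 + 16))*8 = (199 + 31)*8 = 230*8 = 1840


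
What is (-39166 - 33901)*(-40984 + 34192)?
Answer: 496271064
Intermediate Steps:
(-39166 - 33901)*(-40984 + 34192) = -73067*(-6792) = 496271064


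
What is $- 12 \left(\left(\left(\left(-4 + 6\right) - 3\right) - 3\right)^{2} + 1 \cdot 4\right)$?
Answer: $-240$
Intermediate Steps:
$- 12 \left(\left(\left(\left(-4 + 6\right) - 3\right) - 3\right)^{2} + 1 \cdot 4\right) = - 12 \left(\left(\left(2 - 3\right) - 3\right)^{2} + 4\right) = - 12 \left(\left(-1 - 3\right)^{2} + 4\right) = - 12 \left(\left(-4\right)^{2} + 4\right) = - 12 \left(16 + 4\right) = \left(-12\right) 20 = -240$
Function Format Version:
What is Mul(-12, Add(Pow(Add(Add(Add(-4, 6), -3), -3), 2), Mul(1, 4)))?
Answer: -240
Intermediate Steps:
Mul(-12, Add(Pow(Add(Add(Add(-4, 6), -3), -3), 2), Mul(1, 4))) = Mul(-12, Add(Pow(Add(Add(2, -3), -3), 2), 4)) = Mul(-12, Add(Pow(Add(-1, -3), 2), 4)) = Mul(-12, Add(Pow(-4, 2), 4)) = Mul(-12, Add(16, 4)) = Mul(-12, 20) = -240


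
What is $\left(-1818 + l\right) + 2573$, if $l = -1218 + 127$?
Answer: $-336$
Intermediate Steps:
$l = -1091$
$\left(-1818 + l\right) + 2573 = \left(-1818 - 1091\right) + 2573 = -2909 + 2573 = -336$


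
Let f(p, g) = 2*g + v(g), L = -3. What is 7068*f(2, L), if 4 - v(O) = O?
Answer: 7068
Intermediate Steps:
v(O) = 4 - O
f(p, g) = 4 + g (f(p, g) = 2*g + (4 - g) = 4 + g)
7068*f(2, L) = 7068*(4 - 3) = 7068*1 = 7068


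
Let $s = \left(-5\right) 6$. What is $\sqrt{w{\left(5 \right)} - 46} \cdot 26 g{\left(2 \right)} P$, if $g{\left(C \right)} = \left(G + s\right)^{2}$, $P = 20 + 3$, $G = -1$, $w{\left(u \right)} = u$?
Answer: $574678 i \sqrt{41} \approx 3.6797 \cdot 10^{6} i$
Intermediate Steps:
$s = -30$
$P = 23$
$g{\left(C \right)} = 961$ ($g{\left(C \right)} = \left(-1 - 30\right)^{2} = \left(-31\right)^{2} = 961$)
$\sqrt{w{\left(5 \right)} - 46} \cdot 26 g{\left(2 \right)} P = \sqrt{5 - 46} \cdot 26 \cdot 961 \cdot 23 = \sqrt{-41} \cdot 24986 \cdot 23 = i \sqrt{41} \cdot 574678 = 574678 i \sqrt{41}$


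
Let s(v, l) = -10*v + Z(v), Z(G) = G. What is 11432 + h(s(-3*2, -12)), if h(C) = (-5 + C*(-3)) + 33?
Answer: 11298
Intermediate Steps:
s(v, l) = -9*v (s(v, l) = -10*v + v = -9*v)
h(C) = 28 - 3*C (h(C) = (-5 - 3*C) + 33 = 28 - 3*C)
11432 + h(s(-3*2, -12)) = 11432 + (28 - (-27)*(-3*2)) = 11432 + (28 - (-27)*(-6)) = 11432 + (28 - 3*54) = 11432 + (28 - 162) = 11432 - 134 = 11298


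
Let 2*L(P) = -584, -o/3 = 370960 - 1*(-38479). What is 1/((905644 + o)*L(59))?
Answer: 1/94220516 ≈ 1.0613e-8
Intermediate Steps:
o = -1228317 (o = -3*(370960 - 1*(-38479)) = -3*(370960 + 38479) = -3*409439 = -1228317)
L(P) = -292 (L(P) = (½)*(-584) = -292)
1/((905644 + o)*L(59)) = 1/((905644 - 1228317)*(-292)) = -1/292/(-322673) = -1/322673*(-1/292) = 1/94220516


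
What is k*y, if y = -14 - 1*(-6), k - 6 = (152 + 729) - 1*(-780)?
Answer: -13336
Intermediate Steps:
k = 1667 (k = 6 + ((152 + 729) - 1*(-780)) = 6 + (881 + 780) = 6 + 1661 = 1667)
y = -8 (y = -14 + 6 = -8)
k*y = 1667*(-8) = -13336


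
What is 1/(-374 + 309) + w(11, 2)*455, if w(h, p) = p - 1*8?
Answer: -177451/65 ≈ -2730.0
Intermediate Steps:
w(h, p) = -8 + p (w(h, p) = p - 8 = -8 + p)
1/(-374 + 309) + w(11, 2)*455 = 1/(-374 + 309) + (-8 + 2)*455 = 1/(-65) - 6*455 = -1/65 - 2730 = -177451/65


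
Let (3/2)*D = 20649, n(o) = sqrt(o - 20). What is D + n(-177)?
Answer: 13766 + I*sqrt(197) ≈ 13766.0 + 14.036*I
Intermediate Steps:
n(o) = sqrt(-20 + o)
D = 13766 (D = (2/3)*20649 = 13766)
D + n(-177) = 13766 + sqrt(-20 - 177) = 13766 + sqrt(-197) = 13766 + I*sqrt(197)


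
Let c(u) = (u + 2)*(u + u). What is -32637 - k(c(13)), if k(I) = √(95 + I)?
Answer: -32637 - √485 ≈ -32659.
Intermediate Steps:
c(u) = 2*u*(2 + u) (c(u) = (2 + u)*(2*u) = 2*u*(2 + u))
-32637 - k(c(13)) = -32637 - √(95 + 2*13*(2 + 13)) = -32637 - √(95 + 2*13*15) = -32637 - √(95 + 390) = -32637 - √485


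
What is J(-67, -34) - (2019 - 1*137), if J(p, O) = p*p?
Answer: 2607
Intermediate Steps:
J(p, O) = p²
J(-67, -34) - (2019 - 1*137) = (-67)² - (2019 - 1*137) = 4489 - (2019 - 137) = 4489 - 1*1882 = 4489 - 1882 = 2607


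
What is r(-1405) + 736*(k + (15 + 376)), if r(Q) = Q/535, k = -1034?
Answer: -50637817/107 ≈ -4.7325e+5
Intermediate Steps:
r(Q) = Q/535 (r(Q) = Q*(1/535) = Q/535)
r(-1405) + 736*(k + (15 + 376)) = (1/535)*(-1405) + 736*(-1034 + (15 + 376)) = -281/107 + 736*(-1034 + 391) = -281/107 + 736*(-643) = -281/107 - 473248 = -50637817/107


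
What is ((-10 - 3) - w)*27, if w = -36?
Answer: 621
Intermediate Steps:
((-10 - 3) - w)*27 = ((-10 - 3) - 1*(-36))*27 = (-13 + 36)*27 = 23*27 = 621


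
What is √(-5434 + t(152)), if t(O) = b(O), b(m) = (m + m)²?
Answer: √86982 ≈ 294.93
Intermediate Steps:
b(m) = 4*m² (b(m) = (2*m)² = 4*m²)
t(O) = 4*O²
√(-5434 + t(152)) = √(-5434 + 4*152²) = √(-5434 + 4*23104) = √(-5434 + 92416) = √86982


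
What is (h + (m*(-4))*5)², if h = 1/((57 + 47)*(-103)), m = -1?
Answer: 45898349121/114746944 ≈ 400.00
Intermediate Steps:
h = -1/10712 (h = -1/103/104 = (1/104)*(-1/103) = -1/10712 ≈ -9.3353e-5)
(h + (m*(-4))*5)² = (-1/10712 - 1*(-4)*5)² = (-1/10712 + 4*5)² = (-1/10712 + 20)² = (214239/10712)² = 45898349121/114746944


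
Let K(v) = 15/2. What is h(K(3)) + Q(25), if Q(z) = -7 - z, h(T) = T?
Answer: -49/2 ≈ -24.500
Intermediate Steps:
K(v) = 15/2 (K(v) = 15*(1/2) = 15/2)
h(K(3)) + Q(25) = 15/2 + (-7 - 1*25) = 15/2 + (-7 - 25) = 15/2 - 32 = -49/2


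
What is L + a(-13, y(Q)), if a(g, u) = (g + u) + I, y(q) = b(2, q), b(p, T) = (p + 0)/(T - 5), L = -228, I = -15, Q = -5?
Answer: -1281/5 ≈ -256.20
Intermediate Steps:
b(p, T) = p/(-5 + T)
y(q) = 2/(-5 + q)
a(g, u) = -15 + g + u (a(g, u) = (g + u) - 15 = -15 + g + u)
L + a(-13, y(Q)) = -228 + (-15 - 13 + 2/(-5 - 5)) = -228 + (-15 - 13 + 2/(-10)) = -228 + (-15 - 13 + 2*(-⅒)) = -228 + (-15 - 13 - ⅕) = -228 - 141/5 = -1281/5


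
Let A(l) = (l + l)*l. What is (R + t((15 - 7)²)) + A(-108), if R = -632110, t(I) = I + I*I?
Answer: -604622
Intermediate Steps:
t(I) = I + I²
A(l) = 2*l² (A(l) = (2*l)*l = 2*l²)
(R + t((15 - 7)²)) + A(-108) = (-632110 + (15 - 7)²*(1 + (15 - 7)²)) + 2*(-108)² = (-632110 + 8²*(1 + 8²)) + 2*11664 = (-632110 + 64*(1 + 64)) + 23328 = (-632110 + 64*65) + 23328 = (-632110 + 4160) + 23328 = -627950 + 23328 = -604622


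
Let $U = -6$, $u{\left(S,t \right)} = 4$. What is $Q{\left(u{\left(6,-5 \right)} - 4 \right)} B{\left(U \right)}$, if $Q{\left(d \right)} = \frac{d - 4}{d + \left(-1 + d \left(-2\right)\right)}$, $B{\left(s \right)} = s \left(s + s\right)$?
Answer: $288$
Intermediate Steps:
$B{\left(s \right)} = 2 s^{2}$ ($B{\left(s \right)} = s 2 s = 2 s^{2}$)
$Q{\left(d \right)} = \frac{-4 + d}{-1 - d}$ ($Q{\left(d \right)} = \frac{-4 + d}{d - \left(1 + 2 d\right)} = \frac{-4 + d}{-1 - d}$)
$Q{\left(u{\left(6,-5 \right)} - 4 \right)} B{\left(U \right)} = \frac{4 - \left(4 - 4\right)}{1 + \left(4 - 4\right)} 2 \left(-6\right)^{2} = \frac{4 - 0}{1 + 0} \cdot 2 \cdot 36 = \frac{4 + 0}{1} \cdot 72 = 1 \cdot 4 \cdot 72 = 4 \cdot 72 = 288$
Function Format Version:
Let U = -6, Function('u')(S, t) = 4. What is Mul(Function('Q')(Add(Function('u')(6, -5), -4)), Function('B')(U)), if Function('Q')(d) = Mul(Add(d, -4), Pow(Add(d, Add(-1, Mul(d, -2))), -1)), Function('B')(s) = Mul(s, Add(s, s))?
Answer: 288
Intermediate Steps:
Function('B')(s) = Mul(2, Pow(s, 2)) (Function('B')(s) = Mul(s, Mul(2, s)) = Mul(2, Pow(s, 2)))
Function('Q')(d) = Mul(Pow(Add(-1, Mul(-1, d)), -1), Add(-4, d)) (Function('Q')(d) = Mul(Add(-4, d), Pow(Add(d, Add(-1, Mul(-2, d))), -1)) = Mul(Add(-4, d), Pow(Add(-1, Mul(-1, d)), -1)) = Mul(Pow(Add(-1, Mul(-1, d)), -1), Add(-4, d)))
Mul(Function('Q')(Add(Function('u')(6, -5), -4)), Function('B')(U)) = Mul(Mul(Pow(Add(1, Add(4, -4)), -1), Add(4, Mul(-1, Add(4, -4)))), Mul(2, Pow(-6, 2))) = Mul(Mul(Pow(Add(1, 0), -1), Add(4, Mul(-1, 0))), Mul(2, 36)) = Mul(Mul(Pow(1, -1), Add(4, 0)), 72) = Mul(Mul(1, 4), 72) = Mul(4, 72) = 288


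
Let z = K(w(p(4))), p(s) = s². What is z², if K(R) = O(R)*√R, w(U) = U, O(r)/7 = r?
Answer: 200704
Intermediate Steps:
O(r) = 7*r
K(R) = 7*R^(3/2) (K(R) = (7*R)*√R = 7*R^(3/2))
z = 448 (z = 7*(4²)^(3/2) = 7*16^(3/2) = 7*64 = 448)
z² = 448² = 200704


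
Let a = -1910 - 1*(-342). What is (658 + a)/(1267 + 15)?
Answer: -455/641 ≈ -0.70983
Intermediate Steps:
a = -1568 (a = -1910 + 342 = -1568)
(658 + a)/(1267 + 15) = (658 - 1568)/(1267 + 15) = -910/1282 = -910*1/1282 = -455/641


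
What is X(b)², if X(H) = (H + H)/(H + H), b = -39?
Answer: 1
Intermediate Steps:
X(H) = 1 (X(H) = (2*H)/((2*H)) = (2*H)*(1/(2*H)) = 1)
X(b)² = 1² = 1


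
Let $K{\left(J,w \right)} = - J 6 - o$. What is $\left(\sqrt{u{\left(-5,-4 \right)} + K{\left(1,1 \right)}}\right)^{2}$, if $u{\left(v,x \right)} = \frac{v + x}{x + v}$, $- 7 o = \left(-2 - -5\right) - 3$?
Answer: $-5$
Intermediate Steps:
$o = 0$ ($o = - \frac{\left(-2 - -5\right) - 3}{7} = - \frac{\left(-2 + 5\right) - 3}{7} = - \frac{3 - 3}{7} = \left(- \frac{1}{7}\right) 0 = 0$)
$u{\left(v,x \right)} = 1$ ($u{\left(v,x \right)} = \frac{v + x}{v + x} = 1$)
$K{\left(J,w \right)} = - 6 J$ ($K{\left(J,w \right)} = - J 6 - 0 = - 6 J + 0 = - 6 J$)
$\left(\sqrt{u{\left(-5,-4 \right)} + K{\left(1,1 \right)}}\right)^{2} = \left(\sqrt{1 - 6}\right)^{2} = \left(\sqrt{-5}\right)^{2} = \left(i \sqrt{5}\right)^{2} = -5$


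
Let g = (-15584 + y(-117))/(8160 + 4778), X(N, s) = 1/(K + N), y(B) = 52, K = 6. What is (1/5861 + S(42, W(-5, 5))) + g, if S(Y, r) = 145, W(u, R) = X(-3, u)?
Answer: 5452137248/37914809 ≈ 143.80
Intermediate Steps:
X(N, s) = 1/(6 + N)
W(u, R) = ⅓ (W(u, R) = 1/(6 - 3) = 1/3 = ⅓)
g = -7766/6469 (g = (-15584 + 52)/(8160 + 4778) = -15532/12938 = -15532*1/12938 = -7766/6469 ≈ -1.2005)
(1/5861 + S(42, W(-5, 5))) + g = (1/5861 + 145) - 7766/6469 = 849846/5861 - 7766/6469 = 5452137248/37914809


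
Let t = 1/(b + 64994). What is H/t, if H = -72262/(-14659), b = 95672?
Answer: 11610046492/14659 ≈ 7.9201e+5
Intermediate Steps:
t = 1/160666 (t = 1/(95672 + 64994) = 1/160666 ≈ 6.2241e-6)
H = 72262/14659 (H = -72262*(-1/14659) = 72262/14659 ≈ 4.9295)
H/t = 72262/(14659*(1/160666)) = (72262/14659)*160666 = 11610046492/14659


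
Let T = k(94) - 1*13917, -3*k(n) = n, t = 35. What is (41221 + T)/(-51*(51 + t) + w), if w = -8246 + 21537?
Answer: 81818/26715 ≈ 3.0626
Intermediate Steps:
k(n) = -n/3
T = -41845/3 (T = -⅓*94 - 1*13917 = -94/3 - 13917 = -41845/3 ≈ -13948.)
w = 13291
(41221 + T)/(-51*(51 + t) + w) = (41221 - 41845/3)/(-51*(51 + 35) + 13291) = 81818/(3*(-51*86 + 13291)) = 81818/(3*(-4386 + 13291)) = (81818/3)/8905 = (81818/3)*(1/8905) = 81818/26715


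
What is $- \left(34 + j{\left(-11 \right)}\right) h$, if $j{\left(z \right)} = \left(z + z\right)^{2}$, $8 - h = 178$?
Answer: $88060$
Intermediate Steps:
$h = -170$ ($h = 8 - 178 = -170$)
$j{\left(z \right)} = 4 z^{2}$ ($j{\left(z \right)} = \left(2 z\right)^{2} = 4 z^{2}$)
$- \left(34 + j{\left(-11 \right)}\right) h = - \left(34 + 4 \left(-11\right)^{2}\right) \left(-170\right) = - \left(34 + 4 \cdot 121\right) \left(-170\right) = - \left(34 + 484\right) \left(-170\right) = - 518 \left(-170\right) = \left(-1\right) \left(-88060\right) = 88060$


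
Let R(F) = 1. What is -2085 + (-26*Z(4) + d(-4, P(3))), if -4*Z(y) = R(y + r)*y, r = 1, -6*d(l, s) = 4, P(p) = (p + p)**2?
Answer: -6179/3 ≈ -2059.7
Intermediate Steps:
P(p) = 4*p**2 (P(p) = (2*p)**2 = 4*p**2)
d(l, s) = -2/3 (d(l, s) = -1/6*4 = -2/3)
Z(y) = -y/4
-2085 + (-26*Z(4) + d(-4, P(3))) = -2085 + (-(-13)*4/2 - 2/3) = -2085 + (-26*(-1) - 2/3) = -2085 + (26 - 2/3) = -2085 + 76/3 = -6179/3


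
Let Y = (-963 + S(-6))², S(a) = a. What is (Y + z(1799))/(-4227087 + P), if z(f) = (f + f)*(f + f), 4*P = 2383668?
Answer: -2776913/726234 ≈ -3.8237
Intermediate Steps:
P = 595917 (P = (¼)*2383668 = 595917)
z(f) = 4*f² (z(f) = (2*f)*(2*f) = 4*f²)
Y = 938961 (Y = (-963 - 6)² = (-969)² = 938961)
(Y + z(1799))/(-4227087 + P) = (938961 + 4*1799²)/(-4227087 + 595917) = (938961 + 4*3236401)/(-3631170) = (938961 + 12945604)*(-1/3631170) = 13884565*(-1/3631170) = -2776913/726234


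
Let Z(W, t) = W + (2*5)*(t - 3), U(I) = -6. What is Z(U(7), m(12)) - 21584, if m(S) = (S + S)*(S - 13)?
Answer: -21860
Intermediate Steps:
m(S) = 2*S*(-13 + S) (m(S) = (2*S)*(-13 + S) = 2*S*(-13 + S))
Z(W, t) = -30 + W + 10*t (Z(W, t) = W + 10*(-3 + t) = W + (-30 + 10*t) = -30 + W + 10*t)
Z(U(7), m(12)) - 21584 = (-30 - 6 + 10*(2*12*(-13 + 12))) - 21584 = (-30 - 6 + 10*(2*12*(-1))) - 21584 = (-30 - 6 + 10*(-24)) - 21584 = (-30 - 6 - 240) - 21584 = -276 - 21584 = -21860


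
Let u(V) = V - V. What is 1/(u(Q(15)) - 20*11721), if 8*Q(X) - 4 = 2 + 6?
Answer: -1/234420 ≈ -4.2659e-6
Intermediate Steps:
Q(X) = 3/2 (Q(X) = ½ + (2 + 6)/8 = ½ + (⅛)*8 = ½ + 1 = 3/2)
u(V) = 0
1/(u(Q(15)) - 20*11721) = 1/(0 - 20*11721) = 1/(0 - 234420) = 1/(-234420) = -1/234420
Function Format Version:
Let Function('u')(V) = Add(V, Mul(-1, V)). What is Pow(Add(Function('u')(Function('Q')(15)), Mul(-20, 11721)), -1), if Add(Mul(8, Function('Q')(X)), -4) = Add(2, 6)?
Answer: Rational(-1, 234420) ≈ -4.2659e-6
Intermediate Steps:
Function('Q')(X) = Rational(3, 2) (Function('Q')(X) = Add(Rational(1, 2), Mul(Rational(1, 8), Add(2, 6))) = Add(Rational(1, 2), Mul(Rational(1, 8), 8)) = Add(Rational(1, 2), 1) = Rational(3, 2))
Function('u')(V) = 0
Pow(Add(Function('u')(Function('Q')(15)), Mul(-20, 11721)), -1) = Pow(Add(0, Mul(-20, 11721)), -1) = Pow(Add(0, -234420), -1) = Pow(-234420, -1) = Rational(-1, 234420)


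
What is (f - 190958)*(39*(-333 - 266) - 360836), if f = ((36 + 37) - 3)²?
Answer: 71482925426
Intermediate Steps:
f = 4900 (f = (73 - 3)² = 70² = 4900)
(f - 190958)*(39*(-333 - 266) - 360836) = (4900 - 190958)*(39*(-333 - 266) - 360836) = -186058*(39*(-599) - 360836) = -186058*(-23361 - 360836) = -186058*(-384197) = 71482925426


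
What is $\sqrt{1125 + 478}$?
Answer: $\sqrt{1603} \approx 40.037$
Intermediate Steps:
$\sqrt{1125 + 478} = \sqrt{1603}$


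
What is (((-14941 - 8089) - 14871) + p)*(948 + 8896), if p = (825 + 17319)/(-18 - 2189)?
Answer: -823604668444/2207 ≈ -3.7318e+8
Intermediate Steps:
p = -18144/2207 (p = 18144/(-2207) = 18144*(-1/2207) = -18144/2207 ≈ -8.2211)
(((-14941 - 8089) - 14871) + p)*(948 + 8896) = (((-14941 - 8089) - 14871) - 18144/2207)*(948 + 8896) = ((-23030 - 14871) - 18144/2207)*9844 = (-37901 - 18144/2207)*9844 = -83665651/2207*9844 = -823604668444/2207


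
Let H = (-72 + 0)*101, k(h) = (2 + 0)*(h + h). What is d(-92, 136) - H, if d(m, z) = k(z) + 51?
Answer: 7867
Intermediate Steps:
k(h) = 4*h (k(h) = 2*(2*h) = 4*h)
d(m, z) = 51 + 4*z (d(m, z) = 4*z + 51 = 51 + 4*z)
H = -7272 (H = -72*101 = -7272)
d(-92, 136) - H = (51 + 4*136) - 1*(-7272) = (51 + 544) + 7272 = 595 + 7272 = 7867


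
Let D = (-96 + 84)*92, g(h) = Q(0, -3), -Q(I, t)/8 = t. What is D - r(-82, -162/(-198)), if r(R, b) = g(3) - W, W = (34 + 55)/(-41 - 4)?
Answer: -50849/45 ≈ -1130.0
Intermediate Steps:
Q(I, t) = -8*t
g(h) = 24 (g(h) = -8*(-3) = 24)
W = -89/45 (W = 89/(-45) = 89*(-1/45) = -89/45 ≈ -1.9778)
r(R, b) = 1169/45 (r(R, b) = 24 - 1*(-89/45) = 24 + 89/45 = 1169/45)
D = -1104 (D = -12*92 = -1104)
D - r(-82, -162/(-198)) = -1104 - 1*1169/45 = -1104 - 1169/45 = -50849/45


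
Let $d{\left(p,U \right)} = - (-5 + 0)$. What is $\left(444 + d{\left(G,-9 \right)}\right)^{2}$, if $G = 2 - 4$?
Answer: $201601$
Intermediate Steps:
$G = -2$
$d{\left(p,U \right)} = 5$ ($d{\left(p,U \right)} = \left(-1\right) \left(-5\right) = 5$)
$\left(444 + d{\left(G,-9 \right)}\right)^{2} = \left(444 + 5\right)^{2} = 449^{2} = 201601$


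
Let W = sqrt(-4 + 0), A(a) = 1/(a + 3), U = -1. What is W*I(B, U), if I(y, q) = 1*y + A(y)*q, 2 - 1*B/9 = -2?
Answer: 2806*I/39 ≈ 71.949*I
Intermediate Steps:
A(a) = 1/(3 + a)
B = 36 (B = 18 - 9*(-2) = 18 + 18 = 36)
I(y, q) = y + q/(3 + y) (I(y, q) = 1*y + q/(3 + y) = y + q/(3 + y))
W = 2*I (W = sqrt(-4) = 2*I ≈ 2.0*I)
W*I(B, U) = (2*I)*((-1 + 36*(3 + 36))/(3 + 36)) = (2*I)*((-1 + 36*39)/39) = (2*I)*((-1 + 1404)/39) = (2*I)*((1/39)*1403) = (2*I)*(1403/39) = 2806*I/39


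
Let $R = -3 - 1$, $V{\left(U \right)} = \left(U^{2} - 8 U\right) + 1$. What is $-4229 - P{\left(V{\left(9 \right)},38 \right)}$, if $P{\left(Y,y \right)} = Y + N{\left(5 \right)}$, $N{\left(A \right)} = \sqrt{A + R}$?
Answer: $-4240$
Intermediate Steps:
$V{\left(U \right)} = 1 + U^{2} - 8 U$
$R = -4$ ($R = -3 - 1 = -4$)
$N{\left(A \right)} = \sqrt{-4 + A}$ ($N{\left(A \right)} = \sqrt{A - 4} = \sqrt{-4 + A}$)
$P{\left(Y,y \right)} = 1 + Y$ ($P{\left(Y,y \right)} = Y + \sqrt{-4 + 5} = Y + \sqrt{1} = Y + 1 = 1 + Y$)
$-4229 - P{\left(V{\left(9 \right)},38 \right)} = -4229 - \left(1 + \left(1 + 9^{2} - 72\right)\right) = -4229 - \left(1 + \left(1 + 81 - 72\right)\right) = -4229 - \left(1 + 10\right) = -4229 - 11 = -4240$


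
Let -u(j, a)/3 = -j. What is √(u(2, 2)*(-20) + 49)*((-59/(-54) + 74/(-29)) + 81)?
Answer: 124561*I*√71/1566 ≈ 670.22*I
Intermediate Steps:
u(j, a) = 3*j (u(j, a) = -(-3)*j = 3*j)
√(u(2, 2)*(-20) + 49)*((-59/(-54) + 74/(-29)) + 81) = √((3*2)*(-20) + 49)*((-59/(-54) + 74/(-29)) + 81) = √(6*(-20) + 49)*((-59*(-1/54) + 74*(-1/29)) + 81) = √(-120 + 49)*((59/54 - 74/29) + 81) = √(-71)*(-2285/1566 + 81) = (I*√71)*(124561/1566) = 124561*I*√71/1566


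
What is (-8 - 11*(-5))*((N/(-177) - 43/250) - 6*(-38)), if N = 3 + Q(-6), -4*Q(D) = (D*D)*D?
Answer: 157718511/14750 ≈ 10693.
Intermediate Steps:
Q(D) = -D³/4 (Q(D) = -D*D*D/4 = -D²*D/4 = -D³/4)
N = 57 (N = 3 - ¼*(-6)³ = 3 - ¼*(-216) = 3 + 54 = 57)
(-8 - 11*(-5))*((N/(-177) - 43/250) - 6*(-38)) = (-8 - 11*(-5))*((57/(-177) - 43/250) - 6*(-38)) = (-8 + 55)*((57*(-1/177) - 43*1/250) + 228) = 47*((-19/59 - 43/250) + 228) = 47*(-7287/14750 + 228) = 47*(3355713/14750) = 157718511/14750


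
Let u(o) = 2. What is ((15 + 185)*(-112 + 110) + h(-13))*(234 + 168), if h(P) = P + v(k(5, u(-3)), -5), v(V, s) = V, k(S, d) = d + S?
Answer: -163212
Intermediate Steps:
k(S, d) = S + d
h(P) = 7 + P (h(P) = P + (5 + 2) = P + 7 = 7 + P)
((15 + 185)*(-112 + 110) + h(-13))*(234 + 168) = ((15 + 185)*(-112 + 110) + (7 - 13))*(234 + 168) = (200*(-2) - 6)*402 = (-400 - 6)*402 = -406*402 = -163212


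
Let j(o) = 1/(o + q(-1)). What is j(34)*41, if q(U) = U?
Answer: 41/33 ≈ 1.2424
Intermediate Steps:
j(o) = 1/(-1 + o) (j(o) = 1/(o - 1) = 1/(-1 + o))
j(34)*41 = 41/(-1 + 34) = 41/33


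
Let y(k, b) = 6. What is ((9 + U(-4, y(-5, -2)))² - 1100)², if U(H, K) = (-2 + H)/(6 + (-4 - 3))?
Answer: 765625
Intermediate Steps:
U(H, K) = 2 - H (U(H, K) = (-2 + H)/(6 - 7) = (-2 + H)/(-1) = (-2 + H)*(-1) = 2 - H)
((9 + U(-4, y(-5, -2)))² - 1100)² = ((9 + (2 - 1*(-4)))² - 1100)² = ((9 + (2 + 4))² - 1100)² = ((9 + 6)² - 1100)² = (15² - 1100)² = (225 - 1100)² = (-875)² = 765625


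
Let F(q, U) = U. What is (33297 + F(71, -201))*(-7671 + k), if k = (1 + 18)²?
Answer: -241931760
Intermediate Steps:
k = 361 (k = 19² = 361)
(33297 + F(71, -201))*(-7671 + k) = (33297 - 201)*(-7671 + 361) = 33096*(-7310) = -241931760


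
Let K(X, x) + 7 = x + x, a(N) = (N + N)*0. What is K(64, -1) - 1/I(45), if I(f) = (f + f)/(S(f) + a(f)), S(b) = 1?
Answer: -811/90 ≈ -9.0111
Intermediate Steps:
a(N) = 0 (a(N) = (2*N)*0 = 0)
I(f) = 2*f (I(f) = (f + f)/(1 + 0) = (2*f)/1 = (2*f)*1 = 2*f)
K(X, x) = -7 + 2*x (K(X, x) = -7 + (x + x) = -7 + 2*x)
K(64, -1) - 1/I(45) = (-7 + 2*(-1)) - 1/(2*45) = (-7 - 2) - 1/90 = -9 - 1*1/90 = -9 - 1/90 = -811/90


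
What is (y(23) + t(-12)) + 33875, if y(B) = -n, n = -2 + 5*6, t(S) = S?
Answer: 33835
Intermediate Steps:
n = 28 (n = -2 + 30 = 28)
y(B) = -28 (y(B) = -1*28 = -28)
(y(23) + t(-12)) + 33875 = (-28 - 12) + 33875 = -40 + 33875 = 33835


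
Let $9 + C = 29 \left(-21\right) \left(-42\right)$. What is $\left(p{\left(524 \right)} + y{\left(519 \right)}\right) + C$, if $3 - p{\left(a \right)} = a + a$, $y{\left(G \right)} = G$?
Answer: $25043$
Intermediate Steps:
$p{\left(a \right)} = 3 - 2 a$ ($p{\left(a \right)} = 3 - \left(a + a\right) = 3 - 2 a$)
$C = 25569$ ($C = -9 + 29 \left(-21\right) \left(-42\right) = -9 - -25578 = -9 + 25578 = 25569$)
$\left(p{\left(524 \right)} + y{\left(519 \right)}\right) + C = \left(\left(3 - 1048\right) + 519\right) + 25569 = \left(-1045 + 519\right) + 25569 = -526 + 25569 = 25043$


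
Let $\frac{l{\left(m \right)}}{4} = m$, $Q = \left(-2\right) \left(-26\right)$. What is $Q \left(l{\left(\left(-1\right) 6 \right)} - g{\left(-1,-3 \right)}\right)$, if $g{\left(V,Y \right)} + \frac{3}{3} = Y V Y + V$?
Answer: $-676$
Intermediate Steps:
$g{\left(V,Y \right)} = -1 + V + V Y^{2}$ ($g{\left(V,Y \right)} = -1 + \left(Y V Y + V\right) = -1 + \left(V Y Y + V\right) = -1 + \left(V Y^{2} + V\right) = -1 + \left(V + V Y^{2}\right) = -1 + V + V Y^{2}$)
$Q = 52$
$l{\left(m \right)} = 4 m$
$Q \left(l{\left(\left(-1\right) 6 \right)} - g{\left(-1,-3 \right)}\right) = 52 \left(4 \left(\left(-1\right) 6\right) - \left(-1 - 1 - \left(-3\right)^{2}\right)\right) = 52 \left(4 \left(-6\right) - \left(-1 - 1 - 9\right)\right) = 52 \left(-24 - \left(-1 - 1 - 9\right)\right) = 52 \left(-24 - -11\right) = 52 \left(-24 + 11\right) = 52 \left(-13\right) = -676$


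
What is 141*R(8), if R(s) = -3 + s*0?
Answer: -423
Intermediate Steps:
R(s) = -3 (R(s) = -3 + 0 = -3)
141*R(8) = 141*(-3) = -423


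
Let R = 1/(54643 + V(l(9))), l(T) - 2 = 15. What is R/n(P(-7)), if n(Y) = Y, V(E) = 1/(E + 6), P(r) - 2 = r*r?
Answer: 23/64096290 ≈ 3.5884e-7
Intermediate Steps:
P(r) = 2 + r² (P(r) = 2 + r*r = 2 + r²)
l(T) = 17 (l(T) = 2 + 15 = 17)
V(E) = 1/(6 + E)
R = 23/1256790 (R = 1/(54643 + 1/(6 + 17)) = 1/(54643 + 1/23) = 1/(1256790/23) = 23/1256790 ≈ 1.8301e-5)
R/n(P(-7)) = 23/(1256790*(2 + (-7)²)) = 23/(1256790*(2 + 49)) = (23/1256790)/51 = (23/1256790)*(1/51) = 23/64096290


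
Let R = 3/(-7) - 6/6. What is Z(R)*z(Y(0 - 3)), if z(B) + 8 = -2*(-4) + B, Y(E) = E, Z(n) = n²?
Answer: -300/49 ≈ -6.1225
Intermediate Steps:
R = -10/7 (R = 3*(-⅐) - 6*⅙ = -3/7 - 1 = -10/7 ≈ -1.4286)
z(B) = B (z(B) = -8 + (-2*(-4) + B) = -8 + (8 + B) = B)
Z(R)*z(Y(0 - 3)) = (-10/7)²*(0 - 3) = (100/49)*(-3) = -300/49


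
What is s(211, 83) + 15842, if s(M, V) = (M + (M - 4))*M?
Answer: 104040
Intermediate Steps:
s(M, V) = M*(-4 + 2*M) (s(M, V) = (M + (-4 + M))*M = (-4 + 2*M)*M = M*(-4 + 2*M))
s(211, 83) + 15842 = 2*211*(-2 + 211) + 15842 = 2*211*209 + 15842 = 88198 + 15842 = 104040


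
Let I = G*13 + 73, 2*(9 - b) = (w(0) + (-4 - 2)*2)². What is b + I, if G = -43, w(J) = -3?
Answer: -1179/2 ≈ -589.50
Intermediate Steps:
b = -207/2 (b = 9 - (-3 + (-4 - 2)*2)²/2 = 9 - (-3 - 6*2)²/2 = 9 - (-3 - 12)²/2 = 9 - ½*(-15)² = 9 - ½*225 = 9 - 225/2 = -207/2 ≈ -103.50)
I = -486 (I = -43*13 + 73 = -559 + 73 = -486)
b + I = -207/2 - 486 = -1179/2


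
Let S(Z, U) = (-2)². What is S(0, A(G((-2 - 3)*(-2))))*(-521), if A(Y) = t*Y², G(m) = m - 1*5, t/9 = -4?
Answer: -2084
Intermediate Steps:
t = -36 (t = 9*(-4) = -36)
G(m) = -5 + m (G(m) = m - 5 = -5 + m)
A(Y) = -36*Y²
S(Z, U) = 4
S(0, A(G((-2 - 3)*(-2))))*(-521) = 4*(-521) = -2084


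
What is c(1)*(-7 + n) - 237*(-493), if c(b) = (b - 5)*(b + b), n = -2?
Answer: 116913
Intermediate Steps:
c(b) = 2*b*(-5 + b) (c(b) = (-5 + b)*(2*b) = 2*b*(-5 + b))
c(1)*(-7 + n) - 237*(-493) = (2*1*(-5 + 1))*(-7 - 2) - 237*(-493) = (2*1*(-4))*(-9) + 116841 = -8*(-9) + 116841 = 72 + 116841 = 116913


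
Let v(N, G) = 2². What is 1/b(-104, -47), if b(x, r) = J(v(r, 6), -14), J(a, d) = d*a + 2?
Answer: -1/54 ≈ -0.018519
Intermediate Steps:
v(N, G) = 4
J(a, d) = 2 + a*d (J(a, d) = a*d + 2 = 2 + a*d)
b(x, r) = -54 (b(x, r) = 2 + 4*(-14) = 2 - 56 = -54)
1/b(-104, -47) = 1/(-54) = -1/54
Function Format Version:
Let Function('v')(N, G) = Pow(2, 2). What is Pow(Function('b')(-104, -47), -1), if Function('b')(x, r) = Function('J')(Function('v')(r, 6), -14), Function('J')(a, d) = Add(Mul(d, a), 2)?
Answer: Rational(-1, 54) ≈ -0.018519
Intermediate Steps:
Function('v')(N, G) = 4
Function('J')(a, d) = Add(2, Mul(a, d)) (Function('J')(a, d) = Add(Mul(a, d), 2) = Add(2, Mul(a, d)))
Function('b')(x, r) = -54 (Function('b')(x, r) = Add(2, Mul(4, -14)) = Add(2, -56) = -54)
Pow(Function('b')(-104, -47), -1) = Pow(-54, -1) = Rational(-1, 54)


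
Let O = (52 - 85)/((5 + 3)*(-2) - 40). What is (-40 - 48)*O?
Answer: -363/7 ≈ -51.857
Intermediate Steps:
O = 33/56 (O = -33/(8*(-2) - 40) = -33/(-16 - 40) = -33/(-56) = -33*(-1/56) = 33/56 ≈ 0.58929)
(-40 - 48)*O = (-40 - 48)*(33/56) = -88*33/56 = -363/7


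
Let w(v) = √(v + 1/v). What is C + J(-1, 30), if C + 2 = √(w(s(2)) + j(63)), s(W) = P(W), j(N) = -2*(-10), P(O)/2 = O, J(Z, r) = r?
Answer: 28 + √(80 + 2*√17)/2 ≈ 32.697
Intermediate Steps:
P(O) = 2*O
j(N) = 20
s(W) = 2*W
C = -2 + √(20 + √17/2) (C = -2 + √(√(2*2 + 1/(2*2)) + 20) = -2 + √(√(4 + 1/4) + 20) = -2 + √(√(4 + ¼) + 20) = -2 + √(√(17/4) + 20) = -2 + √(√17/2 + 20) = -2 + √(20 + √17/2) ≈ 2.6970)
C + J(-1, 30) = (-2 + √(80 + 2*√17)/2) + 30 = 28 + √(80 + 2*√17)/2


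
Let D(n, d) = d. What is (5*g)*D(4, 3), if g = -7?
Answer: -105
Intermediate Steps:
(5*g)*D(4, 3) = (5*(-7))*3 = -35*3 = -105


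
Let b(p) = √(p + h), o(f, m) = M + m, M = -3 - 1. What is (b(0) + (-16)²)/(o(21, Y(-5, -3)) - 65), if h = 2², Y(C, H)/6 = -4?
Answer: -86/31 ≈ -2.7742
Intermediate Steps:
M = -4
Y(C, H) = -24 (Y(C, H) = 6*(-4) = -24)
h = 4
o(f, m) = -4 + m
b(p) = √(4 + p) (b(p) = √(p + 4) = √(4 + p))
(b(0) + (-16)²)/(o(21, Y(-5, -3)) - 65) = (√(4 + 0) + (-16)²)/((-4 - 24) - 65) = (√4 + 256)/(-28 - 65) = (2 + 256)/(-93) = 258*(-1/93) = -86/31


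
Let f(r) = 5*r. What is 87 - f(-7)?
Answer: 122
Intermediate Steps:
87 - f(-7) = 87 - 5*(-7) = 87 - 1*(-35) = 87 + 35 = 122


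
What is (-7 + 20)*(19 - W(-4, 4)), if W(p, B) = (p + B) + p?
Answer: 299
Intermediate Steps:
W(p, B) = B + 2*p (W(p, B) = (B + p) + p = B + 2*p)
(-7 + 20)*(19 - W(-4, 4)) = (-7 + 20)*(19 - (4 + 2*(-4))) = 13*(19 - (4 - 8)) = 13*(19 - 1*(-4)) = 13*(19 + 4) = 13*23 = 299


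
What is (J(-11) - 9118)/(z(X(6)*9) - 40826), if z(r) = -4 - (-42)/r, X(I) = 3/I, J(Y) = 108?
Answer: 13515/61231 ≈ 0.22072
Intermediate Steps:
z(r) = -4 + 42/r
(J(-11) - 9118)/(z(X(6)*9) - 40826) = (108 - 9118)/((-4 + 42/(((3/6)*9))) - 40826) = -9010/((-4 + 42/(((3*(⅙))*9))) - 40826) = -9010/((-4 + 42/(((½)*9))) - 40826) = -9010/((-4 + 42/(9/2)) - 40826) = -9010/((-4 + 42*(2/9)) - 40826) = -9010/((-4 + 28/3) - 40826) = -9010/(16/3 - 40826) = -9010/(-122462/3) = -9010*(-3/122462) = 13515/61231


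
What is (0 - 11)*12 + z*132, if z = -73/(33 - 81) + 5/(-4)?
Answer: -385/4 ≈ -96.250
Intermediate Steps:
z = 13/48 (z = -73/(-48) + 5*(-¼) = -73*(-1/48) - 5/4 = 73/48 - 5/4 = 13/48 ≈ 0.27083)
(0 - 11)*12 + z*132 = (0 - 11)*12 + (13/48)*132 = -11*12 + 143/4 = -132 + 143/4 = -385/4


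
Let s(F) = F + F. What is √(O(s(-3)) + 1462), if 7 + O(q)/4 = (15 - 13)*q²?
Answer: √1722 ≈ 41.497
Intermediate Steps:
s(F) = 2*F
O(q) = -28 + 8*q² (O(q) = -28 + 4*((15 - 13)*q²) = -28 + 4*(2*q²) = -28 + 8*q²)
√(O(s(-3)) + 1462) = √((-28 + 8*(2*(-3))²) + 1462) = √((-28 + 8*(-6)²) + 1462) = √((-28 + 8*36) + 1462) = √((-28 + 288) + 1462) = √(260 + 1462) = √1722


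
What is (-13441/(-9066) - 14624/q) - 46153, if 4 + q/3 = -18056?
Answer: -1889108552923/40932990 ≈ -46151.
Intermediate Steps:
q = -54180 (q = -12 + 3*(-18056) = -12 - 54168 = -54180)
(-13441/(-9066) - 14624/q) - 46153 = (-13441/(-9066) - 14624/(-54180)) - 46153 = (-13441*(-1/9066) - 14624*(-1/54180)) - 46153 = (13441/9066 + 3656/13545) - 46153 = 71734547/40932990 - 46153 = -1889108552923/40932990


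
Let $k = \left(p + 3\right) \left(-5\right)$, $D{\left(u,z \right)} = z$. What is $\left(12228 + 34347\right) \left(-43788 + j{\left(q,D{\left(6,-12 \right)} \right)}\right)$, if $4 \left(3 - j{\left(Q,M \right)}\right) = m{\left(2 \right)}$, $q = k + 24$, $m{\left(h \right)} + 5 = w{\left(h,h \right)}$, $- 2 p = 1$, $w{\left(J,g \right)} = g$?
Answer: $- \frac{8157005775}{4} \approx -2.0393 \cdot 10^{9}$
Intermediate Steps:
$p = - \frac{1}{2}$ ($p = \left(- \frac{1}{2}\right) 1 = - \frac{1}{2} \approx -0.5$)
$m{\left(h \right)} = -5 + h$
$k = - \frac{25}{2}$ ($k = \left(- \frac{1}{2} + 3\right) \left(-5\right) = \frac{5}{2} \left(-5\right) = - \frac{25}{2} \approx -12.5$)
$q = \frac{23}{2}$ ($q = - \frac{25}{2} + 24 = \frac{23}{2} \approx 11.5$)
$j{\left(Q,M \right)} = \frac{15}{4}$ ($j{\left(Q,M \right)} = 3 - \frac{-5 + 2}{4} = 3 - - \frac{3}{4} = 3 + \frac{3}{4} = \frac{15}{4}$)
$\left(12228 + 34347\right) \left(-43788 + j{\left(q,D{\left(6,-12 \right)} \right)}\right) = \left(12228 + 34347\right) \left(-43788 + \frac{15}{4}\right) = 46575 \left(- \frac{175137}{4}\right) = - \frac{8157005775}{4}$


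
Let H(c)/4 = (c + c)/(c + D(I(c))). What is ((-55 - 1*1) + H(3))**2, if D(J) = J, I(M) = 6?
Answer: 25600/9 ≈ 2844.4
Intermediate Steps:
H(c) = 8*c/(6 + c) (H(c) = 4*((c + c)/(c + 6)) = 4*((2*c)/(6 + c)) = 4*(2*c/(6 + c)) = 8*c/(6 + c))
((-55 - 1*1) + H(3))**2 = ((-55 - 1*1) + 8*3/(6 + 3))**2 = ((-55 - 1) + 8*3/9)**2 = (-56 + 8*3*(1/9))**2 = (-56 + 8/3)**2 = (-160/3)**2 = 25600/9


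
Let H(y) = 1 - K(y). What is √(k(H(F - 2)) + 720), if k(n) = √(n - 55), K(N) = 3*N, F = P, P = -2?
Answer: √(720 + I*√42) ≈ 26.833 + 0.1208*I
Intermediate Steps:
F = -2
H(y) = 1 - 3*y
k(n) = √(-55 + n)
√(k(H(F - 2)) + 720) = √(√(-55 + (1 - 3*(-2 - 2))) + 720) = √(√(-55 + (1 - 3*(-4))) + 720) = √(√(-55 + (1 + 12)) + 720) = √(√(-55 + 13) + 720) = √(√(-42) + 720) = √(I*√42 + 720) = √(720 + I*√42)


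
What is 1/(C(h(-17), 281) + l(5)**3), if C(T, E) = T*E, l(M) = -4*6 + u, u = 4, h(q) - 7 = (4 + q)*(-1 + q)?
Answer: 1/59721 ≈ 1.6745e-5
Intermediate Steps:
h(q) = 7 + (-1 + q)*(4 + q) (h(q) = 7 + (4 + q)*(-1 + q) = 7 + (-1 + q)*(4 + q))
l(M) = -20 (l(M) = -4*6 + 4 = -24 + 4 = -20)
C(T, E) = E*T
1/(C(h(-17), 281) + l(5)**3) = 1/(281*(3 + (-17)**2 + 3*(-17)) + (-20)**3) = 1/(281*(3 + 289 - 51) - 8000) = 1/(281*241 - 8000) = 1/(67721 - 8000) = 1/59721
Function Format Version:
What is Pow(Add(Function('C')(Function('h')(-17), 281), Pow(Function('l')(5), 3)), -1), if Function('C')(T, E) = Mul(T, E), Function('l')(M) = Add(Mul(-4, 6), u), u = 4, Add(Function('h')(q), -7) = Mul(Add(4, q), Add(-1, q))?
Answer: Rational(1, 59721) ≈ 1.6745e-5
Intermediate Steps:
Function('h')(q) = Add(7, Mul(Add(-1, q), Add(4, q))) (Function('h')(q) = Add(7, Mul(Add(4, q), Add(-1, q))) = Add(7, Mul(Add(-1, q), Add(4, q))))
Function('l')(M) = -20 (Function('l')(M) = Add(Mul(-4, 6), 4) = Add(-24, 4) = -20)
Function('C')(T, E) = Mul(E, T)
Pow(Add(Function('C')(Function('h')(-17), 281), Pow(Function('l')(5), 3)), -1) = Pow(Add(Mul(281, Add(3, Pow(-17, 2), Mul(3, -17))), Pow(-20, 3)), -1) = Pow(Add(Mul(281, Add(3, 289, -51)), -8000), -1) = Pow(Add(Mul(281, 241), -8000), -1) = Pow(Add(67721, -8000), -1) = Pow(59721, -1) = Rational(1, 59721)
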